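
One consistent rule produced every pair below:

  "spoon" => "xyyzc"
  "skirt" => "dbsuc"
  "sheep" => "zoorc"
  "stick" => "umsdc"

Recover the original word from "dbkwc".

The output letters match the input read backwards, each shifted +10: spoon reversed is noops. Two steps: reverse the string, then apply a Caesar shift of +10.
Undoing it on dbkwc: shift back: d−10=t, b−10=r, k−10=a, w−10=m, c−10=s → trams; then reverse → smart.

smart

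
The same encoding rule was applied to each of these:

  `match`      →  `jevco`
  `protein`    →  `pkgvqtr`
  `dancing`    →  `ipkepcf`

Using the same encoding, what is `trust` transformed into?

Two steps: reverse the string, then apply a Caesar shift of +2.
Applying it to trust: reverse → tsurt; then shift: t+2=v, s+2=u, u+2=w, r+2=t, t+2=v.

vuwtv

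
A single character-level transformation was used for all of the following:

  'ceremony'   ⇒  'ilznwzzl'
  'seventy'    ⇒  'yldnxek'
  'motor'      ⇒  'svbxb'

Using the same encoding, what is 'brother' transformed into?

hywcrpd

In ceremony: c→i is +6, e→l is +7, r→z is +8, e→n is +9 — the shift increases by 1 each position. Each letter shifts forward by (position + 6), i.e. 6, 7, 8, … — the shift grows by one for each successive letter.
On brother: b+6=h, r+7=y, o+8=w, t+9=c, h+10=r, e+11=p, r+12=d.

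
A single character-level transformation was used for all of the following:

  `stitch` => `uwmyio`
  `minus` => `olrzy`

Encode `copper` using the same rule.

Letter i (0-indexed) is shifted by i+2, so successive shifts are 2, 3, 4, ….
Applying it to copper: c+2=e, o+3=r, p+4=t, p+5=u, e+6=k, r+7=y.

ertuky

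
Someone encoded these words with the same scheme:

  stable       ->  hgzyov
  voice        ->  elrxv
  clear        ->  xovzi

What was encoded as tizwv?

Each pair mirrors across the alphabet (s↔h, t↔g, a↔z): positions sum to 25. This is the alphabet-reversal cipher (Atbash): a becomes z, b becomes y, etc.
Decoding tizwv: t↔g, i↔r, z↔a, w↔d, v↔e.

grade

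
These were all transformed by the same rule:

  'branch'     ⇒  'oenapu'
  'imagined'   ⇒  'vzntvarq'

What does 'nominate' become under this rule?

abzvangr

Compare letters: b→o is +13, r→e is +13, a→n is +13 — a constant shift. It's a constant shift of +13 (ROT13).
For nominate: n+13=a, o+13=b, m+13=z, i+13=v, n+13=a, a+13=n, t+13=g, e+13=r.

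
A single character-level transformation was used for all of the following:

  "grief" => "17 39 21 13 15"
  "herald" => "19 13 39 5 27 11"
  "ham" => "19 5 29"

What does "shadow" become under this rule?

The formula is n = 2×(alphabet index, a=1) + 3.
Applying it to shadow: s=19→41, h=8→19, a=1→5, d=4→11, o=15→33, w=23→49.

41 19 5 11 33 49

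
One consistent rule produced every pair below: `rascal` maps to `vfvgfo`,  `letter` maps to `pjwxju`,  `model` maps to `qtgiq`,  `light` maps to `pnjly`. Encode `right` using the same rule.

vnjly

Shifts by position in rascal: pos 0: r→v (+4), pos 1: a→f (+5), pos 2: s→v (+3), pos 3: c→g (+4), pos 4: a→f (+5), pos 5: l→o (+3) — repeating every 3. It's a Vigenère-style cipher with numeric key [4,5,3]: position i shifts by key[i mod 3].
On right: r+4=v, i+5=n, g+3=j, h+4=l, t+5=y.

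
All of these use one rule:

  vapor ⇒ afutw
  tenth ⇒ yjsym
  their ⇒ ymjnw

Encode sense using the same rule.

xjsxj

Compare letters: v→a is +5, a→f is +5, p→u is +5 — a constant shift. Every letter moves 5 places later in the alphabet, wrapping around z→a.
On sense: s+5=x, e+5=j, n+5=s, s+5=x, e+5=j.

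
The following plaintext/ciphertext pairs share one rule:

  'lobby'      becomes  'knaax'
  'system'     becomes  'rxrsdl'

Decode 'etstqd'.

Every letter moves 25 places later in the alphabet, wrapping around z→a.
Decoding etstqd: e−25=f, t−25=u, s−25=t, t−25=u, q−25=r, d−25=e.

future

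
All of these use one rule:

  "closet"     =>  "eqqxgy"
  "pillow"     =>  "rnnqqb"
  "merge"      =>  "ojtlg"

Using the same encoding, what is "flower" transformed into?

Shifts by position in closet: pos 0: c→e (+2), pos 1: l→q (+5), pos 2: o→q (+2), pos 3: s→x (+5) — repeating every 2. The shifts repeat in a cycle of length 2: positions 0,1,… shift by +2, +5, then the pattern repeats.
Applying it to flower: f+2=h, l+5=q, o+2=q, w+5=b, e+2=g, r+5=w.

hqqbgw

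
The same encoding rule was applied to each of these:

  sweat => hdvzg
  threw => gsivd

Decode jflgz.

Each pair mirrors across the alphabet (s↔h, w↔d, e↔v): positions sum to 25. Each letter is replaced by its mirror in the alphabet: a↔z, b↔y, c↔x, and so on (the Atbash cipher).
Reversing it on jflgz: j↔q, f↔u, l↔o, g↔t, z↔a.

quota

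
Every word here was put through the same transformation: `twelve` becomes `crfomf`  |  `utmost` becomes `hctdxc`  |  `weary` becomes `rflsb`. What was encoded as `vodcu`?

cloth

t(19)→c(2) and w(22)→r(17) fit y≡5x+11 (mod 26); the inverse of 5 mod 26 is 21. Each letter's alphabet position (a=0..z=25) is mapped through 5·x+11 mod 26 — an affine cipher.
Undoing it on vodcu: v(21)→21·(21−11)≡2=c; o(14)→21·(14−11)≡11=l; d(3)→21·(3−11)≡14=o; c(2)→21·(2−11)≡19=t; u(20)→21·(20−11)≡7=h (all mod 26).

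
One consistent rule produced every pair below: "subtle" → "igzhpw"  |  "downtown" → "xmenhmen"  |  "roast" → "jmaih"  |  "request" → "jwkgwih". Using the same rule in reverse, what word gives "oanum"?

mango

s(18)→i(8) and u(20)→g(6) fit y≡25x+0 (mod 26); the inverse of 25 mod 26 is 25. This is an affine cipher: with a=0,…,z=25, each position x becomes (25x+0) mod 26.
Undoing it on oanum: o(14)→25·(14−0)≡12=m; a(0)→25·(0−0)≡0=a; n(13)→25·(13−0)≡13=n; u(20)→25·(20−0)≡6=g; m(12)→25·(12−0)≡14=o (all mod 26).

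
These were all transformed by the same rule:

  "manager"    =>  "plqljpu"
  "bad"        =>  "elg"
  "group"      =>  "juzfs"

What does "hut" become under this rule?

The shift depends on letter class: consonant m→p is +3, but vowel a→l is +11. Two shifts are in play — +11 for a/e/i/o/u, +3 for every other letter.
For hut: h(cons)+3=k, u(vowel)+11=f, t(cons)+3=w.

kfw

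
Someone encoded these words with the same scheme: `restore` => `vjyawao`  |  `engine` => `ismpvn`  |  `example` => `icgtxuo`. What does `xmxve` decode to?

In restore: r→v is +4, e→j is +5, s→y is +6, t→a is +7 — the shift increases by 1 each position. Each letter shifts forward by (position + 4), i.e. 4, 5, 6, … — the shift grows by one for each successive letter.
Decoding xmxve: x−4=t, m−5=h, x−6=r, v−7=o, e−8=w.

throw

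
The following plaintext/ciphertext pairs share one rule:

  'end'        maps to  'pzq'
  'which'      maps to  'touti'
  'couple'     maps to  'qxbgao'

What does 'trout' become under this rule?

fgadf

The output letters match the input read backwards, each shifted +12: end reversed is dne. Read the word backwards and shift each letter +12.
For trout: reverse → tuort; then shift: t+12=f, u+12=g, o+12=a, r+12=d, t+12=f.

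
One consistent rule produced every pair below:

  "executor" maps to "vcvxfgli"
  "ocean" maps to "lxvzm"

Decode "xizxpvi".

Each pair mirrors across the alphabet (e↔v, x↔c, e↔v): positions sum to 25. Each letter is replaced by its mirror in the alphabet: a↔z, b↔y, c↔x, and so on (the Atbash cipher).
Undoing it on xizxpvi: x↔c, i↔r, z↔a, x↔c, p↔k, v↔e, i↔r.

cracker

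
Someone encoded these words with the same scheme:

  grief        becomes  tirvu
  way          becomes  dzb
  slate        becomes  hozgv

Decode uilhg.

frost

Each pair mirrors across the alphabet (g↔t, r↔i, i↔r): positions sum to 25. Letters are reflected about the middle of the alphabet (position → 25−position): Atbash.
Reversing it on uilhg: u↔f, i↔r, l↔o, h↔s, g↔t.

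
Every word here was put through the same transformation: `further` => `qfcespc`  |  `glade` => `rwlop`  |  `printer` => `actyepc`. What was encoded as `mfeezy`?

button

Compare letters: f→q is +11, u→f is +11, r→c is +11 — a constant shift. Each letter is shifted forward by 11 in the alphabet (a Caesar shift of +11).
Undoing it on mfeezy: m−11=b, f−11=u, e−11=t, e−11=t, z−11=o, y−11=n.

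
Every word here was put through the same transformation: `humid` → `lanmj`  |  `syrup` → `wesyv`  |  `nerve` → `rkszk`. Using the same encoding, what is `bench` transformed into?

fkogn

It's a Vigenère-style cipher with numeric key [4,6,1]: position i shifts by key[i mod 3].
Applying it to bench: b+4=f, e+6=k, n+1=o, c+4=g, h+6=n.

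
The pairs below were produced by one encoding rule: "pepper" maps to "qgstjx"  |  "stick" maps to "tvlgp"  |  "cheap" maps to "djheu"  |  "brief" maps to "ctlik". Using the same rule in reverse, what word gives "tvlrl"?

sting

In pepper: p→q is +1, e→g is +2, p→s is +3, p→t is +4 — the shift increases by 1 each position. The shift increases by 1 at each position, starting from +1: 1, 2, 3, ….
Reversing it on tvlrl: t−1=s, v−2=t, l−3=i, r−4=n, l−5=g.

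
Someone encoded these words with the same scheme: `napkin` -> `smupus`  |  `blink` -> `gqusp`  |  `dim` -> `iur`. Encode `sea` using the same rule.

xqm

The shift depends on letter class: consonant n→s is +5, but vowel a→m is +12. Two shifts are in play — +12 for a/e/i/o/u, +5 for every other letter.
Applying it to sea: s(cons)+5=x, e(vowel)+12=q, a(vowel)+12=m.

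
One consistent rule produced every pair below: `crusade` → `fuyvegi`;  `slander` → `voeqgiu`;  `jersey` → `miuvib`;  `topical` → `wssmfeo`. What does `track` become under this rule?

Two shifts are in play — +4 for a/e/i/o/u, +3 for every other letter.
On track: t(cons)+3=w, r(cons)+3=u, a(vowel)+4=e, c(cons)+3=f, k(cons)+3=n.

wuefn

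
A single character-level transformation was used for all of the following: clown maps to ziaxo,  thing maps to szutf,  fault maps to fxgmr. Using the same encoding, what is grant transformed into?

fzmds

The output letters match the input read backwards, each shifted +12: clown reversed is nwolc. Read the word backwards and shift each letter +12.
On grant: reverse → tnarg; then shift: t+12=f, n+12=z, a+12=m, r+12=d, g+12=s.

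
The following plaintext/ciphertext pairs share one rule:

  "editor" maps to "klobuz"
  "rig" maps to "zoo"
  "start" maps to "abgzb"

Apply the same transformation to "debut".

lkjab

The shift depends on letter class: consonant d→l is +8, but vowel e→k is +6. Vowels shift forward by 6 and consonants shift forward by 8.
On debut: d(cons)+8=l, e(vowel)+6=k, b(cons)+8=j, u(vowel)+6=a, t(cons)+8=b.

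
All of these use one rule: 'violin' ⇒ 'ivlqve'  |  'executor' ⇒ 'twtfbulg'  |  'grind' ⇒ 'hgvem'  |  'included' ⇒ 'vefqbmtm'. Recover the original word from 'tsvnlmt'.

episode

v(21)→i(8) and i(8)→v(21) fit y≡7x+17 (mod 26); the inverse of 7 mod 26 is 15. Treating letters as 0–25, the rule is x ↦ 7x + 17 (mod 26).
Reversing it on tsvnlmt: t(19)→15·(19−17)≡4=e; s(18)→15·(18−17)≡15=p; v(21)→15·(21−17)≡8=i; n(13)→15·(13−17)≡18=s; l(11)→15·(11−17)≡14=o; m(12)→15·(12−17)≡3=d; t(19)→15·(19−17)≡4=e (all mod 26).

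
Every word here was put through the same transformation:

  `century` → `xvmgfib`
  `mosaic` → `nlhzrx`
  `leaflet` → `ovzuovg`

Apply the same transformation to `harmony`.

Letters are reflected about the middle of the alphabet (position → 25−position): Atbash.
Applying it to harmony: h↔s, a↔z, r↔i, m↔n, o↔l, n↔m, y↔b.

szinlmb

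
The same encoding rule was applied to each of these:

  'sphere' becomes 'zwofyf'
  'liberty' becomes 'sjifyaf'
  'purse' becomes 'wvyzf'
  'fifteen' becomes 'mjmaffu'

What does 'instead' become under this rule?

juzafbk

The shift depends on letter class: consonant s→z is +7, but vowel e→f is +1. The rule splits by letter class: vowels +1, consonants +7.
For instead: i(vowel)+1=j, n(cons)+7=u, s(cons)+7=z, t(cons)+7=a, e(vowel)+1=f, a(vowel)+1=b, d(cons)+7=k.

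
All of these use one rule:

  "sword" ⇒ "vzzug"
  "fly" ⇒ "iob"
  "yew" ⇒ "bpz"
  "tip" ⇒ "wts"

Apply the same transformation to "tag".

wlj

The shift depends on letter class: consonant s→v is +3, but vowel o→z is +11. Vowels shift forward by 11 and consonants shift forward by 3.
On tag: t(cons)+3=w, a(vowel)+11=l, g(cons)+3=j.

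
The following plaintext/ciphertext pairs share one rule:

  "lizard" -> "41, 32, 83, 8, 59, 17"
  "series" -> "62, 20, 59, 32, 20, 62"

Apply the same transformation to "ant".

8, 47, 65

l(#12)→41 and i(#9)→32: differences scale by 3, so n = 3·pos + 5. Each letter becomes 3×(its alphabet position, a=1..z=26) + 5.
On ant: a=1→8, n=14→47, t=20→65.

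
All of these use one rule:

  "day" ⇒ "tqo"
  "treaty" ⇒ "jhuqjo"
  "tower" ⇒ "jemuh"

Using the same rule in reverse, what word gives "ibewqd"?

slogan

Compare letters: d→t is +16, a→q is +16, y→o is +16 — a constant shift. Every letter moves 16 places later in the alphabet, wrapping around z→a.
Decoding ibewqd: i−16=s, b−16=l, e−16=o, w−16=g, q−16=a, d−16=n.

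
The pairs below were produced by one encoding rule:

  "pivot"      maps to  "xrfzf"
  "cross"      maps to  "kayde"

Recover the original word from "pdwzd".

humor

In pivot: p→x is +8, i→r is +9, v→f is +10, o→z is +11 — the shift increases by 1 each position. The shift increases by 1 at each position, starting from +8: 8, 9, 10, ….
Undoing it on pdwzd: p−8=h, d−9=u, w−10=m, z−11=o, d−12=r.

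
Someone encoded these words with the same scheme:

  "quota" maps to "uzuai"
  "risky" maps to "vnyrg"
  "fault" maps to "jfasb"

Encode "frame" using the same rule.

The shift increases by 1 at each position, starting from +4: 4, 5, 6, ….
On frame: f+4=j, r+5=w, a+6=g, m+7=t, e+8=m.

jwgtm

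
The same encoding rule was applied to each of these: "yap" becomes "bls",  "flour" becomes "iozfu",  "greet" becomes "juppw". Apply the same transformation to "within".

ztwktq

The shift depends on letter class: consonant y→b is +3, but vowel a→l is +11. The rule splits by letter class: vowels +11, consonants +3.
On within: w(cons)+3=z, i(vowel)+11=t, t(cons)+3=w, h(cons)+3=k, i(vowel)+11=t, n(cons)+3=q.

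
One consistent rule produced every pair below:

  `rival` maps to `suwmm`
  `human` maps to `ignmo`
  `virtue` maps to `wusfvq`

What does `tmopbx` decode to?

Shifts by position in rival: pos 0: r→s (+1), pos 1: i→u (+12), pos 2: v→w (+1), pos 3: a→m (+12) — repeating every 2. A repeating key of period 2 is used — shifts +1, +12 over and over.
Reversing it on tmopbx: t−1=s, m−12=a, o−1=n, p−12=d, b−1=a, x−12=l.

sandal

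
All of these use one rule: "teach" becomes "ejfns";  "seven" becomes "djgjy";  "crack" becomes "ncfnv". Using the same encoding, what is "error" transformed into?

jcctc

Vowels shift forward by 5 and consonants shift forward by 11.
On error: e(vowel)+5=j, r(cons)+11=c, r(cons)+11=c, o(vowel)+5=t, r(cons)+11=c.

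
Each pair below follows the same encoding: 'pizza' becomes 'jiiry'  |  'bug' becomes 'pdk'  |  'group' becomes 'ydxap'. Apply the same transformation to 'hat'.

cjq

The output letters match the input read backwards, each shifted +9: pizza reversed is azzip. The word is reversed, then every letter is shifted forward by 9.
For hat: reverse → tah; then shift: t+9=c, a+9=j, h+9=q.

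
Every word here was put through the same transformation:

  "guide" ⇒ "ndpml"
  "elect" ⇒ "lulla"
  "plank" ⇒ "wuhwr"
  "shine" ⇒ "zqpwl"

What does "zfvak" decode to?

sword

Shifts by position in guide: pos 0: g→n (+7), pos 1: u→d (+9), pos 2: i→p (+7), pos 3: d→m (+9) — repeating every 2. The shifts repeat in a cycle of length 2: positions 0,1,… shift by +7, +9, then the pattern repeats.
Decoding zfvak: z−7=s, f−9=w, v−7=o, a−9=r, k−7=d.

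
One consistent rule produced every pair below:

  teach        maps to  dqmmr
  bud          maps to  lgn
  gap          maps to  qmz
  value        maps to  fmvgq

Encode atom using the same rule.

The shift depends on letter class: consonant t→d is +10, but vowel e→q is +12. The rule splits by letter class: vowels +12, consonants +10.
Applying it to atom: a(vowel)+12=m, t(cons)+10=d, o(vowel)+12=a, m(cons)+10=w.

mdaw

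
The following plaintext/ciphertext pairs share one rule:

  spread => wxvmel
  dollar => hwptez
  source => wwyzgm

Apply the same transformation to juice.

Shifts by position in spread: pos 0: s→w (+4), pos 1: p→x (+8), pos 2: r→v (+4), pos 3: e→m (+8) — repeating every 2. It's a Vigenère-style cipher with numeric key [4,8]: position i shifts by key[i mod 2].
For juice: j+4=n, u+8=c, i+4=m, c+8=k, e+4=i.

ncmki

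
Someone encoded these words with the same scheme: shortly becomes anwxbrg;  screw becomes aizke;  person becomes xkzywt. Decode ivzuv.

Shifts by position in shortly: pos 0: s→a (+8), pos 1: h→n (+6), pos 2: o→w (+8), pos 3: r→x (+6) — repeating every 2. The shifts repeat in a cycle of length 2: positions 0,1,… shift by +8, +6, then the pattern repeats.
Decoding ivzuv: i−8=a, v−6=p, z−8=r, u−6=o, v−8=n.

apron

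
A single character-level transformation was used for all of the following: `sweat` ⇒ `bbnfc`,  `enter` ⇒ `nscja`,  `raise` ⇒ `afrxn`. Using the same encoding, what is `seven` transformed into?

bjejw

It's a Vigenère-style cipher with numeric key [9,5]: position i shifts by key[i mod 2].
Applying it to seven: s+9=b, e+5=j, v+9=e, e+5=j, n+9=w.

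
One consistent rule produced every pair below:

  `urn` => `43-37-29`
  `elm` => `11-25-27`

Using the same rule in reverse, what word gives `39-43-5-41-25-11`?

u(#21)→43 and r(#18)→37: differences scale by 2, so n = 2·pos + 1. Each letter becomes 2×(its alphabet position, a=1..z=26) + 1.
Decoding 39-43-5-41-25-11: 39→(39−1)÷2=19=s, 43→(43−1)÷2=21=u, 5→(5−1)÷2=2=b, 41→(41−1)÷2=20=t, 25→(25−1)÷2=12=l, 11→(11−1)÷2=5=e.

subtle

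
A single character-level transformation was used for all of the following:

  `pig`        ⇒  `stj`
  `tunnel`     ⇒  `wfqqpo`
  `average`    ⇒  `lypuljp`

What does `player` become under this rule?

solbpu

The shift depends on letter class: consonant p→s is +3, but vowel i→t is +11. Vowels shift forward by 11 and consonants shift forward by 3.
On player: p(cons)+3=s, l(cons)+3=o, a(vowel)+11=l, y(cons)+3=b, e(vowel)+11=p, r(cons)+3=u.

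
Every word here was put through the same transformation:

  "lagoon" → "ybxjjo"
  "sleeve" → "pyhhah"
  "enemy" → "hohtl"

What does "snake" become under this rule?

l(11)→y(24) and a(0)→b(1) fit y≡21x+1 (mod 26); the inverse of 21 mod 26 is 5. This is an affine cipher: with a=0,…,z=25, each position x becomes (21x+1) mod 26.
On snake: s(18)→21·18+1≡15=p; n(13)→21·13+1≡14=o; a(0)→21·0+1≡1=b; k(10)→21·10+1≡3=d; e(4)→21·4+1≡7=h (all mod 26).

pobdh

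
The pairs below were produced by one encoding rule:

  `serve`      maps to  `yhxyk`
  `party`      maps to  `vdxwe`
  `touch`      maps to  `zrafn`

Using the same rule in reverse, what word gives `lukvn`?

Shifts by position in serve: pos 0: s→y (+6), pos 1: e→h (+3), pos 2: r→x (+6), pos 3: v→y (+3) — repeating every 2. The shifts repeat in a cycle of length 2: positions 0,1,… shift by +6, +3, then the pattern repeats.
Undoing it on lukvn: l−6=f, u−3=r, k−6=e, v−3=s, n−6=h.

fresh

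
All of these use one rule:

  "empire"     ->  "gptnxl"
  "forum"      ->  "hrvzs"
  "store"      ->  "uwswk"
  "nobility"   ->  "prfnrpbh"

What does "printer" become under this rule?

rumszlz

In empire: e→g is +2, m→p is +3, p→t is +4, i→n is +5 — the shift increases by 1 each position. Each letter shifts forward by (position + 2), i.e. 2, 3, 4, … — the shift grows by one for each successive letter.
For printer: p+2=r, r+3=u, i+4=m, n+5=s, t+6=z, e+7=l, r+8=z.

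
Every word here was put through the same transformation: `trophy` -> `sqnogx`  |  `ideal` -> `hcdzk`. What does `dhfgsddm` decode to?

Each letter is shifted forward by 25 in the alphabet (a Caesar shift of +25).
Undoing it on dhfgsddm: d−25=e, h−25=i, f−25=g, g−25=h, s−25=t, d−25=e, d−25=e, m−25=n.

eighteen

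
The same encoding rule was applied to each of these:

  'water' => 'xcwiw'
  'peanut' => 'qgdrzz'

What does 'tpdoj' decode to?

snake

In water: w→x is +1, a→c is +2, t→w is +3, e→i is +4 — the shift increases by 1 each position. Letter i (0-indexed) is shifted by i+1, so successive shifts are 1, 2, 3, ….
Undoing it on tpdoj: t−1=s, p−2=n, d−3=a, o−4=k, j−5=e.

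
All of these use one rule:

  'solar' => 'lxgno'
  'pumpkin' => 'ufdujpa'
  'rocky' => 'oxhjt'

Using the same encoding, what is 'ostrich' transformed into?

This is an affine cipher: with a=0,…,z=25, each position x becomes (23x+13) mod 26.
On ostrich: o(14)→23·14+13≡23=x; s(18)→23·18+13≡11=l; t(19)→23·19+13≡8=i; r(17)→23·17+13≡14=o; i(8)→23·8+13≡15=p; c(2)→23·2+13≡7=h; h(7)→23·7+13≡18=s (all mod 26).

xliophs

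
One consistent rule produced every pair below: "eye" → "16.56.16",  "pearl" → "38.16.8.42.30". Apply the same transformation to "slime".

44.30.24.32.16

The formula is n = 2×(alphabet index, a=1) + 6.
Applying it to slime: s=19→44, l=12→30, i=9→24, m=13→32, e=5→16.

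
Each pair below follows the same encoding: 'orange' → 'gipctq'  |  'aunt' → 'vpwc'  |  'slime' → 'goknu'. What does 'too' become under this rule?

qqv

Read the word backwards and shift each letter +2.
On too: reverse → oot; then shift: o+2=q, o+2=q, t+2=v.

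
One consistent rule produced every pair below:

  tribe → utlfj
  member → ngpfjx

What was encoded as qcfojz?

packet

In tribe: t→u is +1, r→t is +2, i→l is +3, b→f is +4 — the shift increases by 1 each position. Each letter shifts forward by (position + 1), i.e. 1, 2, 3, … — the shift grows by one for each successive letter.
Undoing it on qcfojz: q−1=p, c−2=a, f−3=c, o−4=k, j−5=e, z−6=t.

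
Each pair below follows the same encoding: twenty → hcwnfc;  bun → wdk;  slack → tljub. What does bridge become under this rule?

The word is reversed, then every letter is shifted forward by 9.
Applying it to bridge: reverse → egdirb; then shift: e+9=n, g+9=p, d+9=m, i+9=r, r+9=a, b+9=k.

npmrak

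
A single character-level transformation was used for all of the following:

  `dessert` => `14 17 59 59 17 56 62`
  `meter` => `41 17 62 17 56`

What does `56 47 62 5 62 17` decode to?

rotate

d(#4)→14 and e(#5)→17: differences scale by 3, so n = 3·pos + 2. Each letter becomes 3×(its alphabet position, a=1..z=26) + 2.
Decoding 56 47 62 5 62 17: 56→(56−2)÷3=18=r, 47→(47−2)÷3=15=o, 62→(62−2)÷3=20=t, 5→(5−2)÷3=1=a, 62→(62−2)÷3=20=t, 17→(17−2)÷3=5=e.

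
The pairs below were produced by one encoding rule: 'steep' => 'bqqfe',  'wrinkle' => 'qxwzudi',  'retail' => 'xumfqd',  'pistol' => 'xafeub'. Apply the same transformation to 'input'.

The output letters match the input read backwards, each shifted +12: steep reversed is peets. Read the word backwards and shift each letter +12.
For input: reverse → tupni; then shift: t+12=f, u+12=g, p+12=b, n+12=z, i+12=u.

fgbzu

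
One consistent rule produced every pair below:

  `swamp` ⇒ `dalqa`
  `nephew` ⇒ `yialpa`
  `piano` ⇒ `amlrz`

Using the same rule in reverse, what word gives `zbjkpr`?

It's a Vigenère-style cipher with numeric key [11,4]: position i shifts by key[i mod 2].
Decoding zbjkpr: z−11=o, b−4=x, j−11=y, k−4=g, p−11=e, r−4=n.

oxygen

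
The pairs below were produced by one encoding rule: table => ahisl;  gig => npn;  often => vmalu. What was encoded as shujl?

lance

Compare letters: t→a is +7, a→h is +7, b→i is +7 — a constant shift. This is a Caesar cipher with shift 7.
Undoing it on shujl: s−7=l, h−7=a, u−7=n, j−7=c, l−7=e.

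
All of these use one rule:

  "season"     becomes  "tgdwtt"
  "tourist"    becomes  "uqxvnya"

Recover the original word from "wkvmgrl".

visible

In season: s→t is +1, e→g is +2, a→d is +3, s→w is +4 — the shift increases by 1 each position. Letter i (0-indexed) is shifted by i+1, so successive shifts are 1, 2, 3, ….
Reversing it on wkvmgrl: w−1=v, k−2=i, v−3=s, m−4=i, g−5=b, r−6=l, l−7=e.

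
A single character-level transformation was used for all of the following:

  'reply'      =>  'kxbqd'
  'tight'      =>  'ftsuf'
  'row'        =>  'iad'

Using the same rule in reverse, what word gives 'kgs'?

Two steps: reverse the string, then apply a Caesar shift of +12.
Undoing it on kgs: shift back: k−12=y, g−12=u, s−12=g → yug; then reverse → guy.

guy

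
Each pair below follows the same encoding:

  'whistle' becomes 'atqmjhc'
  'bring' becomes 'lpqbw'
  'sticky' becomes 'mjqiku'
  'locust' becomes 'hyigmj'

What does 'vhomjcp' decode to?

Treating letters as 0–25, the rule is x ↦ 23x + 14 (mod 26).
Decoding vhomjcp: v(21)→17·(21−14)≡15=p; h(7)→17·(7−14)≡11=l; o(14)→17·(14−14)≡0=a; m(12)→17·(12−14)≡18=s; j(9)→17·(9−14)≡19=t; c(2)→17·(2−14)≡4=e; p(15)→17·(15−14)≡17=r (all mod 26).

plaster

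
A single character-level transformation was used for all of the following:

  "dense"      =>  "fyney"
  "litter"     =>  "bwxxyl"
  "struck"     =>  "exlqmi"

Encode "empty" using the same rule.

This is an affine cipher: with a=0,…,z=25, each position x becomes (19x+0) mod 26.
Applying it to empty: e(4)→19·4+0≡24=y; m(12)→19·12+0≡20=u; p(15)→19·15+0≡25=z; t(19)→19·19+0≡23=x; y(24)→19·24+0≡14=o (all mod 26).

yuzxo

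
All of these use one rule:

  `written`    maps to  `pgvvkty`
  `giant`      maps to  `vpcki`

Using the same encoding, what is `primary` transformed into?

atcoktr

The output letters match the input read backwards, each shifted +2: written reversed is nettirw. The word is reversed, then every letter is shifted forward by 2.
On primary: reverse → yramirp; then shift: y+2=a, r+2=t, a+2=c, m+2=o, i+2=k, r+2=t, p+2=r.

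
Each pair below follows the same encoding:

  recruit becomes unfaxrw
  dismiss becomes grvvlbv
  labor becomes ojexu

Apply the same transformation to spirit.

The shifts repeat in a cycle of length 2: positions 0,1,… shift by +3, +9, then the pattern repeats.
For spirit: s+3=v, p+9=y, i+3=l, r+9=a, i+3=l, t+9=c.

vylalc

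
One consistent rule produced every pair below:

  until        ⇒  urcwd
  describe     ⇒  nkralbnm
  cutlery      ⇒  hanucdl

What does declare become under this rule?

najulnm

Two steps: reverse the string, then apply a Caesar shift of +9.
On declare: reverse → eralced; then shift: e+9=n, r+9=a, a+9=j, l+9=u, c+9=l, e+9=n, d+9=m.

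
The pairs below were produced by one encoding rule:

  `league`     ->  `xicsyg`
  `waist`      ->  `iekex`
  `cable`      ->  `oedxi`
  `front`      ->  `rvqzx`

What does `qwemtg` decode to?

escape

Shifts by position in league: pos 0: l→x (+12), pos 1: e→i (+4), pos 2: a→c (+2), pos 3: g→s (+12), pos 4: u→y (+4), pos 5: e→g (+2) — repeating every 3. The shifts repeat in a cycle of length 3: positions 0,1,… shift by +12, +4, +2, then the pattern repeats.
Undoing it on qwemtg: q−12=e, w−4=s, e−2=c, m−12=a, t−4=p, g−2=e.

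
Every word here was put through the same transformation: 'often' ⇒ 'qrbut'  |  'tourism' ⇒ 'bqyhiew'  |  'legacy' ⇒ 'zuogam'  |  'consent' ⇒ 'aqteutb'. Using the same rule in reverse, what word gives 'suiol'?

weigh

Each letter's alphabet position (a=0..z=25) is mapped through 23·x+6 mod 26 — an affine cipher.
Decoding suiol: s(18)→17·(18−6)≡22=w; u(20)→17·(20−6)≡4=e; i(8)→17·(8−6)≡8=i; o(14)→17·(14−6)≡6=g; l(11)→17·(11−6)≡7=h (all mod 26).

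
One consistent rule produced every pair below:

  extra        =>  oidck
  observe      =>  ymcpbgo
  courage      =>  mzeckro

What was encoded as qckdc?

grass

It's a Vigenère-style cipher with numeric key [10,11]: position i shifts by key[i mod 2].
Decoding qckdc: q−10=g, c−11=r, k−10=a, d−11=s, c−10=s.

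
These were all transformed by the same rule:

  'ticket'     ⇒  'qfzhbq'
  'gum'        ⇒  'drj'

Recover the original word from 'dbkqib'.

gentle

Every letter moves 23 places later in the alphabet, wrapping around z→a.
Reversing it on dbkqib: d−23=g, b−23=e, k−23=n, q−23=t, i−23=l, b−23=e.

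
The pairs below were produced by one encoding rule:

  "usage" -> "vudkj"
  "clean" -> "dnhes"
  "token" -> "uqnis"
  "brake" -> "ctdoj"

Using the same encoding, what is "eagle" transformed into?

In usage: u→v is +1, s→u is +2, a→d is +3, g→k is +4 — the shift increases by 1 each position. The shift increases by 1 at each position, starting from +1: 1, 2, 3, ….
For eagle: e+1=f, a+2=c, g+3=j, l+4=p, e+5=j.

fcjpj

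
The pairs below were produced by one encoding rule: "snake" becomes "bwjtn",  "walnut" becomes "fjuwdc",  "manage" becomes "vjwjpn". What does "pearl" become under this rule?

ynjau

Each letter is shifted forward by 9 in the alphabet (a Caesar shift of +9).
On pearl: p+9=y, e+9=n, a+9=j, r+9=a, l+9=u.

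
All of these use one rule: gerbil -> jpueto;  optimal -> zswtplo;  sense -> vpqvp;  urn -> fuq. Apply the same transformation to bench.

The shift depends on letter class: consonant g→j is +3, but vowel e→p is +11. The rule splits by letter class: vowels +11, consonants +3.
On bench: b(cons)+3=e, e(vowel)+11=p, n(cons)+3=q, c(cons)+3=f, h(cons)+3=k.

epqfk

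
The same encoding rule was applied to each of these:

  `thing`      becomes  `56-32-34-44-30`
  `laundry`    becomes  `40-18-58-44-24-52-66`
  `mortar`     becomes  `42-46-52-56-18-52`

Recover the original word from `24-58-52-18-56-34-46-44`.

t(#20)→56 and h(#8)→32: differences scale by 2, so n = 2·pos + 16. With a=1..z=26, the number is 2·pos + 16.
Undoing it on 24-58-52-18-56-34-46-44: 24→(24−16)÷2=4=d, 58→(58−16)÷2=21=u, 52→(52−16)÷2=18=r, 18→(18−16)÷2=1=a, 56→(56−16)÷2=20=t, 34→(34−16)÷2=9=i, 46→(46−16)÷2=15=o, 44→(44−16)÷2=14=n.

duration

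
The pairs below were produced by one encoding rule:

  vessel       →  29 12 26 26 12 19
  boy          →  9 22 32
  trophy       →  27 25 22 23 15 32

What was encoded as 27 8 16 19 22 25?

v is letter #22 and maps to 29: an offset of 7. Each letter is replaced by its alphabet position (a=1..z=26) + 7.
Reversing it on 27 8 16 19 22 25: 27→(27−7)÷1=20=t, 8→(8−7)÷1=1=a, 16→(16−7)÷1=9=i, 19→(19−7)÷1=12=l, 22→(22−7)÷1=15=o, 25→(25−7)÷1=18=r.

tailor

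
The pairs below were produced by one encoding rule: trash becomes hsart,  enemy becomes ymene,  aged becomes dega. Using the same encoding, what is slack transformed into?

kcals

The output letters match the input read backwards: trash reversed is hsart. It's just the letters in reverse order.
Applying it to slack: reverse → kcals.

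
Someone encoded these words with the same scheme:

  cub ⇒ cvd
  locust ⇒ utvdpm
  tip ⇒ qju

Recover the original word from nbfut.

steam

Read the word backwards and shift each letter +1.
Undoing it on nbfut: shift back: n−1=m, b−1=a, f−1=e, u−1=t, t−1=s → maets; then reverse → steam.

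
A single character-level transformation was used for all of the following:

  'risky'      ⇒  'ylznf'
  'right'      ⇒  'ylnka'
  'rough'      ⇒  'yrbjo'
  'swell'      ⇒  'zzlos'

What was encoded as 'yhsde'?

relax

It's a Vigenère-style cipher with numeric key [7,3]: position i shifts by key[i mod 2].
Decoding yhsde: y−7=r, h−3=e, s−7=l, d−3=a, e−7=x.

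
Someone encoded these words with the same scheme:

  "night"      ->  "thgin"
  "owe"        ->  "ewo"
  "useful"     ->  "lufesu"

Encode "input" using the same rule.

The word is simply reversed.
Applying it to input: reverse → tupni.

tupni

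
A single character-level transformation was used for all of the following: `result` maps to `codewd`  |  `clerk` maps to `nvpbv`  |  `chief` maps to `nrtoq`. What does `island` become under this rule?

Shifts by position in result: pos 0: r→c (+11), pos 1: e→o (+10), pos 2: s→d (+11), pos 3: u→e (+10) — repeating every 2. The shifts repeat in a cycle of length 2: positions 0,1,… shift by +11, +10, then the pattern repeats.
Applying it to island: i+11=t, s+10=c, l+11=w, a+10=k, n+11=y, d+10=n.

tcwkyn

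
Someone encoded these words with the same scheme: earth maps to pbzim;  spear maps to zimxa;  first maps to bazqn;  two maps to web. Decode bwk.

cot

The output letters match the input read backwards, each shifted +8: earth reversed is htrae. The word is reversed, then every letter is shifted forward by 8.
Undoing it on bwk: shift back: b−8=t, w−8=o, k−8=c → toc; then reverse → cot.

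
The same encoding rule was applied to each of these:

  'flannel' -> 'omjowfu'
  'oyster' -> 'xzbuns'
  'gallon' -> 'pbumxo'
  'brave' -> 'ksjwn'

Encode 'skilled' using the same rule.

blrmufm

Shifts by position in flannel: pos 0: f→o (+9), pos 1: l→m (+1), pos 2: a→j (+9), pos 3: n→o (+1) — repeating every 2. It's a Vigenère-style cipher with numeric key [9,1]: position i shifts by key[i mod 2].
Applying it to skilled: s+9=b, k+1=l, i+9=r, l+1=m, l+9=u, e+1=f, d+9=m.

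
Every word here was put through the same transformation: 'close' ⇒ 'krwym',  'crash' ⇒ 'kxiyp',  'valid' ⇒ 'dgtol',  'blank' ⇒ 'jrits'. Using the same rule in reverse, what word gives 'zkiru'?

Shifts by position in close: pos 0: c→k (+8), pos 1: l→r (+6), pos 2: o→w (+8), pos 3: s→y (+6) — repeating every 2. It's a Vigenère-style cipher with numeric key [8,6]: position i shifts by key[i mod 2].
Reversing it on zkiru: z−8=r, k−6=e, i−8=a, r−6=l, u−8=m.

realm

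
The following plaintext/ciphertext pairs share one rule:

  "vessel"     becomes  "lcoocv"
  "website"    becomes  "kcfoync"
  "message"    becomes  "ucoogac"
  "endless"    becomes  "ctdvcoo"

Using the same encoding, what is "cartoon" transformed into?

egpnsst

v(21)→l(11) and e(4)→c(2) fit y≡25x+6 (mod 26); the inverse of 25 mod 26 is 25. Treating letters as 0–25, the rule is x ↦ 25x + 6 (mod 26).
For cartoon: c(2)→25·2+6≡4=e; a(0)→25·0+6≡6=g; r(17)→25·17+6≡15=p; t(19)→25·19+6≡13=n; o(14)→25·14+6≡18=s; o(14)→25·14+6≡18=s; n(13)→25·13+6≡19=t (all mod 26).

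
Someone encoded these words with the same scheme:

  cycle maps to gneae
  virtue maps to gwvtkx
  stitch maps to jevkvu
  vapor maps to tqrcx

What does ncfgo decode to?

Two steps: reverse the string, then apply a Caesar shift of +2.
Reversing it on ncfgo: shift back: n−2=l, c−2=a, f−2=d, g−2=e, o−2=m → ladem; then reverse → medal.

medal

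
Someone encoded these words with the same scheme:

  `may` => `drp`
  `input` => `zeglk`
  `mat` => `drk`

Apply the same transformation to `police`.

Every letter moves 17 places later in the alphabet, wrapping around z→a.
On police: p+17=g, o+17=f, l+17=c, i+17=z, c+17=t, e+17=v.

gfcztv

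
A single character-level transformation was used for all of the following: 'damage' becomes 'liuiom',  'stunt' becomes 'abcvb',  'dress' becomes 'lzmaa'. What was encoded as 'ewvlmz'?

wonder

Each letter is shifted forward by 8 in the alphabet (a Caesar shift of +8).
Undoing it on ewvlmz: e−8=w, w−8=o, v−8=n, l−8=d, m−8=e, z−8=r.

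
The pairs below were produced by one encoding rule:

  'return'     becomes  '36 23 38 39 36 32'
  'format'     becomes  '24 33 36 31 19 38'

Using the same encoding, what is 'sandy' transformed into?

r is letter #18 and maps to 36: an offset of 18. The number is (letter's place in the alphabet, a=1) + 18.
For sandy: s=19→37, a=1→19, n=14→32, d=4→22, y=25→43.

37 19 32 22 43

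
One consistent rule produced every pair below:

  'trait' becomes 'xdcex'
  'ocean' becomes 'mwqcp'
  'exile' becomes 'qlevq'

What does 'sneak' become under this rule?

t(19)→x(23) and r(17)→d(3) fit y≡23x+2 (mod 26); the inverse of 23 mod 26 is 17. Each letter's alphabet position (a=0..z=25) is mapped through 23·x+2 mod 26 — an affine cipher.
On sneak: s(18)→23·18+2≡0=a; n(13)→23·13+2≡15=p; e(4)→23·4+2≡16=q; a(0)→23·0+2≡2=c; k(10)→23·10+2≡24=y (all mod 26).

apqcy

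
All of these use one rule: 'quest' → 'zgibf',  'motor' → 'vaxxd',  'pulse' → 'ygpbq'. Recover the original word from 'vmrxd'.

Shifts by position in quest: pos 0: q→z (+9), pos 1: u→g (+12), pos 2: e→i (+4), pos 3: s→b (+9), pos 4: t→f (+12) — repeating every 3. A repeating key of period 3 is used — shifts +9, +12, +4 over and over.
Reversing it on vmrxd: v−9=m, m−12=a, r−4=n, x−9=o, d−12=r.

manor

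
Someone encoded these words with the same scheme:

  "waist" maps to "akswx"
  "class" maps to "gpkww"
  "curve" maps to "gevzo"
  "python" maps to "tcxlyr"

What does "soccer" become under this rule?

wyggov

The shift depends on letter class: consonant w→a is +4, but vowel a→k is +10. Vowels shift forward by 10 and consonants shift forward by 4.
On soccer: s(cons)+4=w, o(vowel)+10=y, c(cons)+4=g, c(cons)+4=g, e(vowel)+10=o, r(cons)+4=v.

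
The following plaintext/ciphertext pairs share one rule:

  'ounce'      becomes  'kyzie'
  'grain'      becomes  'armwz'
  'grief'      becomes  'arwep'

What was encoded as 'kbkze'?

ozone

o(14)→k(10) and u(20)→y(24) fit y≡11x+12 (mod 26); the inverse of 11 mod 26 is 19. Each letter's alphabet position (a=0..z=25) is mapped through 11·x+12 mod 26 — an affine cipher.
Reversing it on kbkze: k(10)→19·(10−12)≡14=o; b(1)→19·(1−12)≡25=z; k(10)→19·(10−12)≡14=o; z(25)→19·(25−12)≡13=n; e(4)→19·(4−12)≡4=e (all mod 26).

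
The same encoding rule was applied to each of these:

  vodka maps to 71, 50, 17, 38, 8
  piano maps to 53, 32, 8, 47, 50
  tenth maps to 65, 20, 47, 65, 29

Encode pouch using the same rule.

53, 50, 68, 14, 29

v(#22)→71 and o(#15)→50: differences scale by 3, so n = 3·pos + 5. With a=1..z=26, the number is 3·pos + 5.
For pouch: p=16→53, o=15→50, u=21→68, c=3→14, h=8→29.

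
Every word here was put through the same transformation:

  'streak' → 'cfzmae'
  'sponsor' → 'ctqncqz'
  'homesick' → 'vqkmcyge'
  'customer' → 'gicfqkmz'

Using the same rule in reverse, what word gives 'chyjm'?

slide

s(18)→c(2) and t(19)→f(5) fit y≡3x+0 (mod 26); the inverse of 3 mod 26 is 9. Each letter's alphabet position (a=0..z=25) is mapped through 3·x+0 mod 26 — an affine cipher.
Decoding chyjm: c(2)→9·(2−0)≡18=s; h(7)→9·(7−0)≡11=l; y(24)→9·(24−0)≡8=i; j(9)→9·(9−0)≡3=d; m(12)→9·(12−0)≡4=e (all mod 26).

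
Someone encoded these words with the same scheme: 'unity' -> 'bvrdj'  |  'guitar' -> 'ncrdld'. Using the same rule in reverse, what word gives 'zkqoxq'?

scheme

In unity: u→b is +7, n→v is +8, i→r is +9, t→d is +10 — the shift increases by 1 each position. Each letter shifts forward by (position + 7), i.e. 7, 8, 9, … — the shift grows by one for each successive letter.
Undoing it on zkqoxq: z−7=s, k−8=c, q−9=h, o−10=e, x−11=m, q−12=e.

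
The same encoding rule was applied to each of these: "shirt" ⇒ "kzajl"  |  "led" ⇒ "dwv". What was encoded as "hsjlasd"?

partial

Compare letters: s→k is +18, h→z is +18, i→a is +18 — a constant shift. It's a constant shift of +18 (ROT18).
Reversing it on hsjlasd: h−18=p, s−18=a, j−18=r, l−18=t, a−18=i, s−18=a, d−18=l.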